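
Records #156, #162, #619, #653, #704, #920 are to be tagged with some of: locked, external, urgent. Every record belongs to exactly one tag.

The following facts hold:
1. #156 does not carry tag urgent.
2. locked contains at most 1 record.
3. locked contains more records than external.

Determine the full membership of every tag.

locked = {#156}; external = {}; urgent = {#162, #619, #653, #704, #920}

From (1): #156 ∉ urgent.
Suppose #156 ∉ locked: no assignment then satisfies all the clues, so #156 ∈ locked.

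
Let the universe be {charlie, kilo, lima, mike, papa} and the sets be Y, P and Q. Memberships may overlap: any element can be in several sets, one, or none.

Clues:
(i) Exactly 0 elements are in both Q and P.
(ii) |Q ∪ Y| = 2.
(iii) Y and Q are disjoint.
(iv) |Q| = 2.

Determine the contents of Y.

Y = {}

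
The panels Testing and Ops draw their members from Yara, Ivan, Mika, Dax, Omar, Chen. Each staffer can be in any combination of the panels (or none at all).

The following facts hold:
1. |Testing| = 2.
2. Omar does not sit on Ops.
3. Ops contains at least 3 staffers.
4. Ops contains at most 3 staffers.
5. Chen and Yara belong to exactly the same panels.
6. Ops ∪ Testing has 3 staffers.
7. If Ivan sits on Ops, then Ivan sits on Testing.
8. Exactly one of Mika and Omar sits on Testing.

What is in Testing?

Testing = {Ivan, Mika}

From (2): Omar ∉ Ops.
Suppose Yara ∈ Testing: no assignment then satisfies all the clues, so Yara ∉ Testing.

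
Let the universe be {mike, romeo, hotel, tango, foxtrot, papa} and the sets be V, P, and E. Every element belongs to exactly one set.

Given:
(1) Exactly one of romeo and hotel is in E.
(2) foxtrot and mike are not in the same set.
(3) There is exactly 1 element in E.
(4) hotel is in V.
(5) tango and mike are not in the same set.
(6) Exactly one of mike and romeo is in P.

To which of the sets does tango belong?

tango: V

From (4): hotel ∈ V.
(1) (exactly one): romeo ∈ E.
(3): E already has 1, so the rest are out.
(6) (exactly one): mike ∈ P.
(2): foxtrot ∉ P.
(5): tango ∉ P.
Only one set left: tango ∈ V.
Only one set left: foxtrot ∈ V.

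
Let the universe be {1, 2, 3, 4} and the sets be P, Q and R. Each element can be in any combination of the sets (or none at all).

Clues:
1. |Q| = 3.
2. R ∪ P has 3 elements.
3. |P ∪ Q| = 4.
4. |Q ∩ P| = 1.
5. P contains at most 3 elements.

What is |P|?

2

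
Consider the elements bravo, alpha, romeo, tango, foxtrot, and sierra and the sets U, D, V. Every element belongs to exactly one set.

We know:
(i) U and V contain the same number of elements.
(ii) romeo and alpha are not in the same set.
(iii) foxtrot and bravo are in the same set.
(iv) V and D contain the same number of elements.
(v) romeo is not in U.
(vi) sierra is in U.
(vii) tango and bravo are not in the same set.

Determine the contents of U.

U = {alpha, sierra}

From (v): romeo ∉ U.
From (vi): sierra ∈ U.
Suppose bravo ∈ U: no assignment then satisfies all the clues, so bravo ∉ U.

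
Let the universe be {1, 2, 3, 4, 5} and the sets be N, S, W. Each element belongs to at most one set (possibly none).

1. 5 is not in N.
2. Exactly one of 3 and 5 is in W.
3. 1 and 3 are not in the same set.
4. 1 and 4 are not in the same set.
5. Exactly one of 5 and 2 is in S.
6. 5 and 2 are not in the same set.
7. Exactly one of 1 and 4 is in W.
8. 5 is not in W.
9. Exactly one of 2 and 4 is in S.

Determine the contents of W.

From (1): 5 ∉ N.
From (8): 5 ∉ W.
(2) (exactly one): 3 ∈ W.
(3): 1 ∉ W.
(7) (exactly one): 4 ∈ W.
(9) (exactly one): 2 ∈ S.
(5) (exactly one): 5 ∉ S.

W = {3, 4}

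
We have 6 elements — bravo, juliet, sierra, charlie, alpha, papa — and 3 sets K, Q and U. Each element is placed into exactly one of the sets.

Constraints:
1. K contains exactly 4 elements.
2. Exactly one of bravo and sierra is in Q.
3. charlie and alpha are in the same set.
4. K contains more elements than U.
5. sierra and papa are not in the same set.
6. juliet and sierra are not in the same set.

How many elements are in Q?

1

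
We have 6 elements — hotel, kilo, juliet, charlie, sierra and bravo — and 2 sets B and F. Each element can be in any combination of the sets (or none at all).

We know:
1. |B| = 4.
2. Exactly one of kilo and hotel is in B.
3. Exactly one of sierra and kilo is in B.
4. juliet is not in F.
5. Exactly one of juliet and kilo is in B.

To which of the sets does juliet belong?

From (4): juliet ∉ F.
Suppose juliet ∉ B: no assignment then satisfies all the clues, so juliet ∈ B.

juliet: B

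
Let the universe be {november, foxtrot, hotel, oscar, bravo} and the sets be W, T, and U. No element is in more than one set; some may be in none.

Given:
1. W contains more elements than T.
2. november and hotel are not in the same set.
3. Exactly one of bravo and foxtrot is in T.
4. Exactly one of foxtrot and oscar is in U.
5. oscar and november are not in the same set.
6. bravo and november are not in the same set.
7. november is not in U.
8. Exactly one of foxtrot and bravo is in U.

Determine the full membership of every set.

W = {hotel, oscar}; T = {bravo}; U = {foxtrot}

From (7): november ∉ U.
Suppose november ∈ W: no assignment then satisfies all the clues, so november ∉ W.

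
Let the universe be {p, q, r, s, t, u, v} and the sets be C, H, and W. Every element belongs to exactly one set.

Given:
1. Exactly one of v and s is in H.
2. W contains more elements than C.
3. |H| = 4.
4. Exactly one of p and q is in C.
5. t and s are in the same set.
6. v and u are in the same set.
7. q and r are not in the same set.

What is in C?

C = {q}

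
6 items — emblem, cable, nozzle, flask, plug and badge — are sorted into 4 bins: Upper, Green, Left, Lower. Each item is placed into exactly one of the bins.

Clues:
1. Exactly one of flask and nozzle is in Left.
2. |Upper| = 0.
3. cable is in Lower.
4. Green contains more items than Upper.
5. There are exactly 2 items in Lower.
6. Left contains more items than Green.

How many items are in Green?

1

From (3): cable ∈ Lower.
(2): Upper already has 0, so the rest are out.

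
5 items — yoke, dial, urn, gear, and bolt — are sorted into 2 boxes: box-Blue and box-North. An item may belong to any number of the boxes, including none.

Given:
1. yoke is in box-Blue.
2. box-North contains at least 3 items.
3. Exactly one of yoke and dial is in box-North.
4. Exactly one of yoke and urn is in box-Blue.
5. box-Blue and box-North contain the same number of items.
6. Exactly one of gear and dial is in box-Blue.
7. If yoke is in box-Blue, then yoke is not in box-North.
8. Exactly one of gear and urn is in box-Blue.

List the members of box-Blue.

box-Blue = {bolt, gear, yoke}

From (1): yoke ∈ box-Blue.
(4) (exactly one): urn ∉ box-Blue.
(7): yoke ∉ box-North.
(8) (exactly one): gear ∈ box-Blue.
(3) (exactly one): dial ∈ box-North.
(6) (exactly one): dial ∉ box-Blue.
Suppose bolt ∉ box-Blue: no assignment then satisfies all the clues, so bolt ∈ box-Blue.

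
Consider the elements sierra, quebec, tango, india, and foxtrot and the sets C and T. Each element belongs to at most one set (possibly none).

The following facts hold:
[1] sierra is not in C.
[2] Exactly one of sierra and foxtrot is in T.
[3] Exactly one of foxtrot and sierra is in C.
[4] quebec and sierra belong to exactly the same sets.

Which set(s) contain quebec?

quebec: T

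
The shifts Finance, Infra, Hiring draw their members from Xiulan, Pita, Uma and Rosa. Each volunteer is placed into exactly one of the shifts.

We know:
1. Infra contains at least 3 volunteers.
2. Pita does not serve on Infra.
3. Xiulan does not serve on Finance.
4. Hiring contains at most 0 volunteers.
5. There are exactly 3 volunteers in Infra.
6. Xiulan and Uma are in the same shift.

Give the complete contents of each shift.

From (2): Pita ∉ Infra.
From (3): Xiulan ∉ Finance.
(1): only 3 candidates remain for Infra, so all are in.
(4): Hiring already has 0, so the rest are out.
Only one shift left: Pita ∈ Finance.

Finance = {Pita}; Infra = {Rosa, Uma, Xiulan}; Hiring = {}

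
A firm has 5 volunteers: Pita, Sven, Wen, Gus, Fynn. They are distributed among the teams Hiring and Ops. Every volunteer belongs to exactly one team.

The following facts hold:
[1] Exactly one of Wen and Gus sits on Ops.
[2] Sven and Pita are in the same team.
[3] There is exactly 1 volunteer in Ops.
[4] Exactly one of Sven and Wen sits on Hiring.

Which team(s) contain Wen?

Wen: Ops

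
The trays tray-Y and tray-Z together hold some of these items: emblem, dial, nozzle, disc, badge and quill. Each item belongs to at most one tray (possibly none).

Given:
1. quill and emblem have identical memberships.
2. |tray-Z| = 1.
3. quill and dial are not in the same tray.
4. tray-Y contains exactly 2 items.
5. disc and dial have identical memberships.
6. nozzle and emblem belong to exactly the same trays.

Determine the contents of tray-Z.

tray-Z = {badge}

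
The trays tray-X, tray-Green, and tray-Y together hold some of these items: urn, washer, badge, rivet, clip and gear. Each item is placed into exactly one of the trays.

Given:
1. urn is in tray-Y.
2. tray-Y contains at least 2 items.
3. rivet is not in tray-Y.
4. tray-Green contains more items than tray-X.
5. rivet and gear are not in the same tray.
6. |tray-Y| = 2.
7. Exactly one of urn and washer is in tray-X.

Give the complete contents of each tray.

From (1): urn ∈ tray-Y.
From (3): rivet ∉ tray-Y.
(7) (exactly one): washer ∈ tray-X.
Suppose badge ∈ tray-X: no assignment then satisfies all the clues, so badge ∉ tray-X.

tray-X = {washer}; tray-Green = {badge, clip, rivet}; tray-Y = {gear, urn}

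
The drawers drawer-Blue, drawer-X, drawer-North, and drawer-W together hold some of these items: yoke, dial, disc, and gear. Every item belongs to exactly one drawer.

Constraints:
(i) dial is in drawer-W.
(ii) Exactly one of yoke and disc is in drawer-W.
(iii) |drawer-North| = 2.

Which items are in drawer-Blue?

drawer-Blue = {}

From (i): dial ∈ drawer-W.
Suppose yoke ∈ drawer-Blue: no assignment then satisfies all the clues, so yoke ∉ drawer-Blue.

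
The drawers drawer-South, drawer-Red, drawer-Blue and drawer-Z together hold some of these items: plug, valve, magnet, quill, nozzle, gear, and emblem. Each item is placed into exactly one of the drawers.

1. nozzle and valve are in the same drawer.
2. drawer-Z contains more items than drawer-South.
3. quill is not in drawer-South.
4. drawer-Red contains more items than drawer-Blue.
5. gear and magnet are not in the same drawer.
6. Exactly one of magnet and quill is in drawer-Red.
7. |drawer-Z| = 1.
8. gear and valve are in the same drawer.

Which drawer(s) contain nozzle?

nozzle: drawer-Red

From (3): quill ∉ drawer-South.
Suppose nozzle ∈ drawer-South: no assignment then satisfies all the clues, so nozzle ∉ drawer-South.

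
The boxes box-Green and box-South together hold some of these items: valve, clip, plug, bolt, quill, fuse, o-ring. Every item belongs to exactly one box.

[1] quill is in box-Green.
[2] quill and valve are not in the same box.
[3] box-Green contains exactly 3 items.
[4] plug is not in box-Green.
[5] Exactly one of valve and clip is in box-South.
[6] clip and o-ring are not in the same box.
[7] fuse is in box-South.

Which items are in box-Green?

box-Green = {bolt, clip, quill}

From (1): quill ∈ box-Green.
From (4): plug ∉ box-Green.
From (7): fuse ∈ box-South.
(2): valve ∉ box-Green.
Only one box left: valve ∈ box-South.
Only one box left: plug ∈ box-South.
(5) (exactly one): clip ∉ box-South.
Only one box left: clip ∈ box-Green.
(6): o-ring ∉ box-Green.
Only one box left: o-ring ∈ box-South.
(3): only 3 candidates remain for box-Green, so all are in.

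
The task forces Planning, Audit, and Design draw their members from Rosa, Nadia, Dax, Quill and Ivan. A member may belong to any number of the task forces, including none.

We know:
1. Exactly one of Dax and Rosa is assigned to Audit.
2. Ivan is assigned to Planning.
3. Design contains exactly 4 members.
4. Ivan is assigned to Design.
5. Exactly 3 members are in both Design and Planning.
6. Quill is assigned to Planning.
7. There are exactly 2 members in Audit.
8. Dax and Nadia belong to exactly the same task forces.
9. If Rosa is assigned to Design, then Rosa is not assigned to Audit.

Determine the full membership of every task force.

Planning = {Dax, Ivan, Nadia, Quill}; Audit = {Dax, Nadia}; Design = {Dax, Ivan, Nadia, Rosa}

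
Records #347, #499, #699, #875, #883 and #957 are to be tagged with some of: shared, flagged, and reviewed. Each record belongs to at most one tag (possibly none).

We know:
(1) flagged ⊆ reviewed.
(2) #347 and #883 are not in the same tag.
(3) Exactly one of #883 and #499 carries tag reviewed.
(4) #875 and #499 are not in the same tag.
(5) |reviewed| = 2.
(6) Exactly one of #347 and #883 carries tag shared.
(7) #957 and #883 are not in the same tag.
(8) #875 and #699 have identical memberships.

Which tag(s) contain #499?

#499: reviewed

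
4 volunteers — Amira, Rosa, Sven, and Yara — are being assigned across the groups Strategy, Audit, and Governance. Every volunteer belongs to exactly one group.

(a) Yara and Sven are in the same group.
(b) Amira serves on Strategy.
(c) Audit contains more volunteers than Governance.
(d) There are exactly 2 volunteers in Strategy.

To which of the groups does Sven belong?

Sven: Audit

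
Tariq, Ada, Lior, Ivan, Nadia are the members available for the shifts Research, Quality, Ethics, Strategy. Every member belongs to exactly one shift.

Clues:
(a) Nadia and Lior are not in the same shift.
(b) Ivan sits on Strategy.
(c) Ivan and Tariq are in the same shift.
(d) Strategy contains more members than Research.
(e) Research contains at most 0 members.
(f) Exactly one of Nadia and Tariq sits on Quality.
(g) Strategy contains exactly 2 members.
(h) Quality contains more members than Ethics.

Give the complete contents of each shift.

From (b): Ivan ∈ Strategy.
(c): Tariq matches Ivan: Tariq ∉ Research.
(c): Tariq matches Ivan: Tariq ∉ Quality.
(c): Tariq matches Ivan: Tariq ∉ Ethics.
(c): Tariq matches Ivan: Tariq ∈ Strategy.
(e): Research already has 0, so the rest are out.
(f) (exactly one): Nadia ∈ Quality.
(g): Strategy already has 2, so the rest are out.
(a): Lior ∉ Quality.
Only one shift left: Lior ∈ Ethics.
Suppose Ada ∉ Quality: no assignment then satisfies all the clues, so Ada ∈ Quality.

Research = {}; Quality = {Ada, Nadia}; Ethics = {Lior}; Strategy = {Ivan, Tariq}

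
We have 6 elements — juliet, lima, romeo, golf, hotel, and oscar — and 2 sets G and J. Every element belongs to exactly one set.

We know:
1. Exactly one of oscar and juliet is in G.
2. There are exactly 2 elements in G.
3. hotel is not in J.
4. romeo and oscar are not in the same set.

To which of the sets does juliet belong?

juliet: J

From (3): hotel ∉ J.
Only one set left: hotel ∈ G.
Suppose juliet ∈ G: no assignment then satisfies all the clues, so juliet ∉ G.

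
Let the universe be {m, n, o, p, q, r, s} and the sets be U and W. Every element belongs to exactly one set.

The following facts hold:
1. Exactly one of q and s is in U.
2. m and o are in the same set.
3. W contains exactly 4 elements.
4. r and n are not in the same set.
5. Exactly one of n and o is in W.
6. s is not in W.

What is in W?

W = {m, o, q, r}

From (6): s ∉ W.
Only one set left: s ∈ U.
(1) (exactly one): q ∉ U.
Only one set left: q ∈ W.
Suppose m ∉ W: no assignment then satisfies all the clues, so m ∈ W.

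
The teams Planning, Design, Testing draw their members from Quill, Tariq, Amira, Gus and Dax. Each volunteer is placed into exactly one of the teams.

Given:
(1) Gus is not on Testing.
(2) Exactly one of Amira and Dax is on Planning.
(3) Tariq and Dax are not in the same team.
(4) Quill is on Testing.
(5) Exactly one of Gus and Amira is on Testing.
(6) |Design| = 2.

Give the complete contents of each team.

Planning = {Dax}; Design = {Gus, Tariq}; Testing = {Amira, Quill}

From (1): Gus ∉ Testing.
From (4): Quill ∈ Testing.
(5) (exactly one): Amira ∈ Testing.
(2) (exactly one): Dax ∈ Planning.
(3): Tariq ∉ Planning.
(6): only 2 candidates remain for Design, so all are in.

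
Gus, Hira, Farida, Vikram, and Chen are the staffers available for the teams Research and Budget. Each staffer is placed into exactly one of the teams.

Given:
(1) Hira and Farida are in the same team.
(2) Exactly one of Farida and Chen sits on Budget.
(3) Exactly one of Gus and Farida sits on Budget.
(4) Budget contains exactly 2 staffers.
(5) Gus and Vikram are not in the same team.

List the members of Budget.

Budget = {Chen, Gus}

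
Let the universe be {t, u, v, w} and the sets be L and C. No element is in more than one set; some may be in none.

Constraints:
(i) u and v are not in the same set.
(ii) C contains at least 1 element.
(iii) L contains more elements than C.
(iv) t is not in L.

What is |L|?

From (iv): t ∉ L.
Suppose w ∉ L: no assignment then satisfies all the clues, so w ∈ L.

2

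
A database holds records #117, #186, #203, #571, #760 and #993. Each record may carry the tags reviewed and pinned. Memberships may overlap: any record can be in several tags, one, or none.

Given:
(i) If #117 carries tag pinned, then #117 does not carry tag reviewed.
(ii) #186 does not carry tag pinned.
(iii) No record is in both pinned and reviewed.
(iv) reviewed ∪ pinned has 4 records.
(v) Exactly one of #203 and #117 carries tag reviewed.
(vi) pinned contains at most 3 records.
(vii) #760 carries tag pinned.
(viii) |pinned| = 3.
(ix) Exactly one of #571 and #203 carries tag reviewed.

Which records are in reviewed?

reviewed = {#203}

From (ii): #186 ∉ pinned.
From (vii): #760 ∈ pinned.
(iii) (disjoint): #760 ∉ reviewed.
Suppose #117 ∈ reviewed: no assignment then satisfies all the clues, so #117 ∉ reviewed.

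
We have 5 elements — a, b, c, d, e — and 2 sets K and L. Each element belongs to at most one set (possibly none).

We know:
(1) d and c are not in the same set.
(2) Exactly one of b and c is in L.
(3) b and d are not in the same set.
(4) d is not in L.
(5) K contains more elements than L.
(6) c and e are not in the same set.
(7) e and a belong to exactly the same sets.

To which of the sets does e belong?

e: K

From (4): d ∉ L.
Suppose e ∉ K: no assignment then satisfies all the clues, so e ∈ K.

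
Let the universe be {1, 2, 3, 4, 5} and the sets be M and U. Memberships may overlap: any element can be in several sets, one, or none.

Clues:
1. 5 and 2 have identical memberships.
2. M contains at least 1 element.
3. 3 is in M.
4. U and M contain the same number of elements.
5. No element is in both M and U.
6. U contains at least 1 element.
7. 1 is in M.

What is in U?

U = {2, 5}

From (3): 3 ∈ M.
From (7): 1 ∈ M.
(5) (disjoint): 1 ∉ U.
(5) (disjoint): 3 ∉ U.
Suppose 2 ∉ U: no assignment then satisfies all the clues, so 2 ∈ U.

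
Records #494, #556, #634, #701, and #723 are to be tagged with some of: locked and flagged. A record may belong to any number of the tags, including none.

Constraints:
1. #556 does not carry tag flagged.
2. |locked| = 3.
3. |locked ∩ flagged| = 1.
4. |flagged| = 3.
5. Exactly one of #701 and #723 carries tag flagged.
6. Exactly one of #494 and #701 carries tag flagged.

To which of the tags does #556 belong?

From (1): #556 ∉ flagged.
Suppose #556 ∉ locked: no assignment then satisfies all the clues, so #556 ∈ locked.

#556: locked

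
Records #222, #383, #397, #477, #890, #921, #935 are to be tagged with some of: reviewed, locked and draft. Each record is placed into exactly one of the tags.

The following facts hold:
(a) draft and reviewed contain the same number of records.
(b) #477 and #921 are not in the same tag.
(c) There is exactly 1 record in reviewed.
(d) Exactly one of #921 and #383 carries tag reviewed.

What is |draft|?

1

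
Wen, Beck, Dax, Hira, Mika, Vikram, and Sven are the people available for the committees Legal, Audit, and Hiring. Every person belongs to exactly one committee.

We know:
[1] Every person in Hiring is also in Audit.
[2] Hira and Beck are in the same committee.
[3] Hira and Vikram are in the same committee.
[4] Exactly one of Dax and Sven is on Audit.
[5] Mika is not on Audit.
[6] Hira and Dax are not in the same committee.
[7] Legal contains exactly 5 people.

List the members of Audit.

Audit = {Dax, Wen}

From (5): Mika ∉ Audit.
(1) contrapositive: Mika ∉ Hiring.
Only one committee left: Mika ∈ Legal.
Suppose Wen ∉ Audit: no assignment then satisfies all the clues, so Wen ∈ Audit.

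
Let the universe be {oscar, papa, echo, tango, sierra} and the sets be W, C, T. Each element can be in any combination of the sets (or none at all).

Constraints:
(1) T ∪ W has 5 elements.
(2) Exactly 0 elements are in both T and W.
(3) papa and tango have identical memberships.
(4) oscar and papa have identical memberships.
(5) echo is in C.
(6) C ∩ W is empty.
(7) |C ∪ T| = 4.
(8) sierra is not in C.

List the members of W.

W = {sierra}

From (5): echo ∈ C.
From (8): sierra ∉ C.
(6) (disjoint): echo ∉ W.
Suppose oscar ∈ W: no assignment then satisfies all the clues, so oscar ∉ W.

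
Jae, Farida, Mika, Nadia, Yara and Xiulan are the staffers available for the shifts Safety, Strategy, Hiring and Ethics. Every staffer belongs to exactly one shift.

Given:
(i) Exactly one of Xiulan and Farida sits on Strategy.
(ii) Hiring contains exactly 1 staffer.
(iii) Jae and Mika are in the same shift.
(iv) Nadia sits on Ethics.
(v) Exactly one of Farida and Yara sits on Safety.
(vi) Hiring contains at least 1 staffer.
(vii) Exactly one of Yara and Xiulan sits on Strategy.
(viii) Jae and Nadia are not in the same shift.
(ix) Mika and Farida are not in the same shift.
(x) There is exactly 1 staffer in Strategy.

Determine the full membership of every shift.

Safety = {Jae, Mika, Yara}; Strategy = {Xiulan}; Hiring = {Farida}; Ethics = {Nadia}

From (iv): Nadia ∈ Ethics.
(viii): Jae ∉ Ethics.
(iii): Mika matches Jae: Mika ∉ Ethics.
Suppose Jae ∉ Safety: no assignment then satisfies all the clues, so Jae ∈ Safety.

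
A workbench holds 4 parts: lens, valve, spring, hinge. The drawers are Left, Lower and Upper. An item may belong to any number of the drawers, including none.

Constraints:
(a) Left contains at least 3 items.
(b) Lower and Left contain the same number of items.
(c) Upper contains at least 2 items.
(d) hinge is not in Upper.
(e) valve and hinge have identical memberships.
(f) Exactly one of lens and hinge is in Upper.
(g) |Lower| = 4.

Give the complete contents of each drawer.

Left = {hinge, lens, spring, valve}; Lower = {hinge, lens, spring, valve}; Upper = {lens, spring}

From (d): hinge ∉ Upper.
(e): valve matches hinge: valve ∉ Upper.
(f) (exactly one): lens ∈ Upper.
(g): only 4 candidates remain for Lower, so all are in.
(c): only 2 candidates remain for Upper, so all are in.
Suppose lens ∉ Left: no assignment then satisfies all the clues, so lens ∈ Left.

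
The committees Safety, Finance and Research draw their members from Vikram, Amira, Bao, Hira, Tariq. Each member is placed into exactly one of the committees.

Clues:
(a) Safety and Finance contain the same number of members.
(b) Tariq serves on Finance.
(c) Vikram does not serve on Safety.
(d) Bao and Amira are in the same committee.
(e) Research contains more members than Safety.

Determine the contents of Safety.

From (b): Tariq ∈ Finance.
From (c): Vikram ∉ Safety.
Suppose Amira ∈ Safety: no assignment then satisfies all the clues, so Amira ∉ Safety.

Safety = {Hira}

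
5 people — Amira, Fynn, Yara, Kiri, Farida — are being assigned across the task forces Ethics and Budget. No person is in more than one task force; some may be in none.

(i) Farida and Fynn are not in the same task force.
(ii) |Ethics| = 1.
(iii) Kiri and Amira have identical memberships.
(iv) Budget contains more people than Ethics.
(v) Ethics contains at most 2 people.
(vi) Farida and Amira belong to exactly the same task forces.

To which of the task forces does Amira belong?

Amira: Budget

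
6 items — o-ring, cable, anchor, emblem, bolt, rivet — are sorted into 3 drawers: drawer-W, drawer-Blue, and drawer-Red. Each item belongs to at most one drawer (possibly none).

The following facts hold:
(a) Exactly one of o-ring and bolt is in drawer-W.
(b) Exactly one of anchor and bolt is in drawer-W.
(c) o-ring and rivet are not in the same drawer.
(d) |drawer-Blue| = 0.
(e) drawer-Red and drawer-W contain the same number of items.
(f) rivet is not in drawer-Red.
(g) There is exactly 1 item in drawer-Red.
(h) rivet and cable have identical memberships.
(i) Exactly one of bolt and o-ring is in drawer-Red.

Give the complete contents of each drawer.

drawer-W = {bolt}; drawer-Blue = {}; drawer-Red = {o-ring}

From (f): rivet ∉ drawer-Red.
(d): drawer-Blue already has 0, so the rest are out.
(h): cable matches rivet: cable ∉ drawer-Red.
Suppose o-ring ∈ drawer-W: no assignment then satisfies all the clues, so o-ring ∉ drawer-W.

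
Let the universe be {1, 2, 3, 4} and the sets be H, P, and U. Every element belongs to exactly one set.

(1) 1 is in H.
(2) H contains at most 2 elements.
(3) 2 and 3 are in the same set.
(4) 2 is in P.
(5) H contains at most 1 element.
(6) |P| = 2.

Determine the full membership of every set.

H = {1}; P = {2, 3}; U = {4}

From (1): 1 ∈ H.
From (4): 2 ∈ P.
(3): 3 matches 2: 3 ∉ H.
(3): 3 matches 2: 3 ∈ P.
(5): H already has 1, so the rest are out.
(6): P already has 2, so the rest are out.
Only one set left: 4 ∈ U.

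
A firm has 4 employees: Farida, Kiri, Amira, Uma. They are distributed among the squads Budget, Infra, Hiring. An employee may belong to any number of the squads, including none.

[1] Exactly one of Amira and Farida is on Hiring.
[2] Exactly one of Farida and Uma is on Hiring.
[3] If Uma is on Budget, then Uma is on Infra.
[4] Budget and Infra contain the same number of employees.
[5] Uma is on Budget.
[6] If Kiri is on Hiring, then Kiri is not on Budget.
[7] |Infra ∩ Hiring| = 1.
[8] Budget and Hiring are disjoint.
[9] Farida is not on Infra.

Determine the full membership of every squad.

From (5): Uma ∈ Budget.
From (9): Farida ∉ Infra.
(3): Uma ∈ Infra.
(8) (disjoint): Uma ∉ Hiring.
(2) (exactly one): Farida ∈ Hiring.
(8) (disjoint): Farida ∉ Budget.
(1) (exactly one): Amira ∉ Hiring.
Suppose Kiri ∈ Budget: no assignment then satisfies all the clues, so Kiri ∉ Budget.

Budget = {Amira, Uma}; Infra = {Kiri, Uma}; Hiring = {Farida, Kiri}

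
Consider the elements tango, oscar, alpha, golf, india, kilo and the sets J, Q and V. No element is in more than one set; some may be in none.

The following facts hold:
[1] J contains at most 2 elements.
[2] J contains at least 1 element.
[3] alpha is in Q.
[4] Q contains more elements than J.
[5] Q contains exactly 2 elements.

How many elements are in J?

1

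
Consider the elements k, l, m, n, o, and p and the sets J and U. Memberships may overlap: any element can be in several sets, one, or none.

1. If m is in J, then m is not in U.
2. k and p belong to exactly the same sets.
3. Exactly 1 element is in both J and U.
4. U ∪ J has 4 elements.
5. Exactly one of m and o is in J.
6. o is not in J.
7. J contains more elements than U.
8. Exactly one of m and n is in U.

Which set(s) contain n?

From (6): o ∉ J.
(5) (exactly one): m ∈ J.
(1): m ∉ U.
(8) (exactly one): n ∈ U.
Suppose n ∉ J: no assignment then satisfies all the clues, so n ∈ J.

n: J, U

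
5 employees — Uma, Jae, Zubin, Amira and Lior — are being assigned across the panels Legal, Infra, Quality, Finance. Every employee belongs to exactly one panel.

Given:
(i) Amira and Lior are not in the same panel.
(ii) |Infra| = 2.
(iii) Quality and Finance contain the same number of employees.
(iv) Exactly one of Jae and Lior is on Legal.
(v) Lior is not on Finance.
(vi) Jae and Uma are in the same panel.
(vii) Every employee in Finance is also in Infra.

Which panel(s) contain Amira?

From (v): Lior ∉ Finance.
Suppose Amira ∉ Legal: no assignment then satisfies all the clues, so Amira ∈ Legal.

Amira: Legal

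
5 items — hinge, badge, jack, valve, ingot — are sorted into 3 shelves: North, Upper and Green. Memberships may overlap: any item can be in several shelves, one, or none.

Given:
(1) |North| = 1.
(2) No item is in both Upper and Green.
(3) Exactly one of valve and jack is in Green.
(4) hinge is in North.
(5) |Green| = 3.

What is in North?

North = {hinge}

From (4): hinge ∈ North.
(1): North already has 1, so the rest are out.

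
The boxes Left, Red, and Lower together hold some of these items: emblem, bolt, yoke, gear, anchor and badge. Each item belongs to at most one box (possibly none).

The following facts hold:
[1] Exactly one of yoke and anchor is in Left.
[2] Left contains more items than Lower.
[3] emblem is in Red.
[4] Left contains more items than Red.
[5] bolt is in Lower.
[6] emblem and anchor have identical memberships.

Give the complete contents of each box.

Left = {badge, gear, yoke}; Red = {anchor, emblem}; Lower = {bolt}

From (3): emblem ∈ Red.
From (5): bolt ∈ Lower.
(6): anchor matches emblem: anchor ∉ Left.
(6): anchor matches emblem: anchor ∈ Red.
(1) (exactly one): yoke ∈ Left.
Suppose gear ∉ Left: no assignment then satisfies all the clues, so gear ∈ Left.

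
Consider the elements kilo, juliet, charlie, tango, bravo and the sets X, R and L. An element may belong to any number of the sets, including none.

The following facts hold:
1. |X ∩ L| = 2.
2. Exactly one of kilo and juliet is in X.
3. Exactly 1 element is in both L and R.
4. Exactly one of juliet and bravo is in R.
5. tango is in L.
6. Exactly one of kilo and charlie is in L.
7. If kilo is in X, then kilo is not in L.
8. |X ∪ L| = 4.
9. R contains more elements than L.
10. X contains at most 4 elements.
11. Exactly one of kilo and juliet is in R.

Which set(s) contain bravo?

bravo: R, X

From (5): tango ∈ L.
Suppose bravo ∉ X: no assignment then satisfies all the clues, so bravo ∈ X.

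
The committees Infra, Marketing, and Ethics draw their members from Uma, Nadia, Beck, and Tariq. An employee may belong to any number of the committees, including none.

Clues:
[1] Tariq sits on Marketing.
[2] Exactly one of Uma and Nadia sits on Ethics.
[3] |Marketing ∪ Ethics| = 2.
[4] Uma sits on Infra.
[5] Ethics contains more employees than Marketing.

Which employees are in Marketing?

From (1): Tariq ∈ Marketing.
From (4): Uma ∈ Infra.
Suppose Uma ∈ Marketing: no assignment then satisfies all the clues, so Uma ∉ Marketing.

Marketing = {Tariq}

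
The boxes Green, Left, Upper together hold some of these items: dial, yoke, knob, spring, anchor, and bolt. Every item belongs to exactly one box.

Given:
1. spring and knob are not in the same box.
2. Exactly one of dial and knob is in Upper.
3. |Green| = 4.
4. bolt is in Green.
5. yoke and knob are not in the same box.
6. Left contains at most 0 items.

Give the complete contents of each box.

Green = {bolt, dial, spring, yoke}; Left = {}; Upper = {anchor, knob}

From (4): bolt ∈ Green.
(6): Left already has 0, so the rest are out.
Suppose dial ∉ Green: no assignment then satisfies all the clues, so dial ∈ Green.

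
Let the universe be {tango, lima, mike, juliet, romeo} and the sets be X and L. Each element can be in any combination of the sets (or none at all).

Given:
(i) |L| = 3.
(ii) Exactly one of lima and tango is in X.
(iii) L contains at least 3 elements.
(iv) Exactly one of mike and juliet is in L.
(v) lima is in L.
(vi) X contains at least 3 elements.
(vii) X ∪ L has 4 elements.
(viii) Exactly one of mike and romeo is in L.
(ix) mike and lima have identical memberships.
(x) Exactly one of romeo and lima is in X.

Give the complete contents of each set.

X = {juliet, lima, mike}; L = {lima, mike, tango}

From (v): lima ∈ L.
(ix): mike matches lima: mike ∈ L.
(iv) (exactly one): juliet ∉ L.
(viii) (exactly one): romeo ∉ L.
(i): only 3 candidates remain for L, so all are in.
Suppose tango ∈ X: no assignment then satisfies all the clues, so tango ∉ X.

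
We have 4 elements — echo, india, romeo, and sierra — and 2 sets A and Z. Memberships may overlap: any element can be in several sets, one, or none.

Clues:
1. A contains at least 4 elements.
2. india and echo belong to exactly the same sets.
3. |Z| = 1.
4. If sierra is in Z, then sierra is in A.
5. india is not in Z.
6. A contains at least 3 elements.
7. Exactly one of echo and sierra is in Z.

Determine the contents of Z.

Z = {sierra}

From (5): india ∉ Z.
(1): only 4 candidates remain for A, so all are in.
(2): echo matches india: echo ∉ Z.
(7) (exactly one): sierra ∈ Z.
(3): Z already has 1, so the rest are out.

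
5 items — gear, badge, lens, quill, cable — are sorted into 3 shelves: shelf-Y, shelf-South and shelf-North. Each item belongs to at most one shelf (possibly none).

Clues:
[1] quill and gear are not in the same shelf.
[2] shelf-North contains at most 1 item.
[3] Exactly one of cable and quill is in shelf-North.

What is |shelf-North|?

1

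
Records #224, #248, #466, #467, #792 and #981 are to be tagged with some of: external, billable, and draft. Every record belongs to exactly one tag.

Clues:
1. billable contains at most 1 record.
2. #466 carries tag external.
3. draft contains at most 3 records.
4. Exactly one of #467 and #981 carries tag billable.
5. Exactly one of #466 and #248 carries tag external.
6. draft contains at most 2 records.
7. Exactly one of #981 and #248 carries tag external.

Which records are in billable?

billable = {#467}

From (2): #466 ∈ external.
(5) (exactly one): #248 ∉ external.
(7) (exactly one): #981 ∈ external.
(4) (exactly one): #467 ∈ billable.
(1): billable already has 1, so the rest are out.
Only one tag left: #248 ∈ draft.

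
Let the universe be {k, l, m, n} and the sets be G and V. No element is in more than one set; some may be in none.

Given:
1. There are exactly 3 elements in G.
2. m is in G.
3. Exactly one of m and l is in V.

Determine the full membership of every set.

From (2): m ∈ G.
(3) (exactly one): l ∈ V.
(1): only 3 candidates remain for G, so all are in.

G = {k, m, n}; V = {l}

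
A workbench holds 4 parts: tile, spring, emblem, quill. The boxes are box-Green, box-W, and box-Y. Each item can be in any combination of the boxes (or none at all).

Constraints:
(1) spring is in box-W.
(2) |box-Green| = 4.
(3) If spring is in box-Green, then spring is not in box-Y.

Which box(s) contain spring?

spring: box-Green, box-W

From (1): spring ∈ box-W.
(2): only 4 candidates remain for box-Green, so all are in.
(3): spring ∉ box-Y.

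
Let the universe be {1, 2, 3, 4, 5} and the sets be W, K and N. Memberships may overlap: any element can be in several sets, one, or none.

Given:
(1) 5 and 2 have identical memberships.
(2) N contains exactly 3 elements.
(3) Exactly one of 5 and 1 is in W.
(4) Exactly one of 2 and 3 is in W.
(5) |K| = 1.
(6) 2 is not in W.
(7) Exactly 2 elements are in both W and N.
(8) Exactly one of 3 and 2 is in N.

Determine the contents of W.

W = {1, 3}

From (6): 2 ∉ W.
(1): 5 matches 2: 5 ∉ W.
(3) (exactly one): 1 ∈ W.
(4) (exactly one): 3 ∈ W.
Suppose 4 ∈ W: no assignment then satisfies all the clues, so 4 ∉ W.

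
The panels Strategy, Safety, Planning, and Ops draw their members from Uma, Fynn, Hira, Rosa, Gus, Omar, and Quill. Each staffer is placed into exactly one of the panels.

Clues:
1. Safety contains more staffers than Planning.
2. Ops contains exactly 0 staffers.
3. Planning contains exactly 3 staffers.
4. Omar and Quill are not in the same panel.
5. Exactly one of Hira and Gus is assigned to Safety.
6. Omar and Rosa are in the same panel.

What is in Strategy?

Strategy = {}

(2): Ops already has 0, so the rest are out.
Suppose Uma ∈ Strategy: no assignment then satisfies all the clues, so Uma ∉ Strategy.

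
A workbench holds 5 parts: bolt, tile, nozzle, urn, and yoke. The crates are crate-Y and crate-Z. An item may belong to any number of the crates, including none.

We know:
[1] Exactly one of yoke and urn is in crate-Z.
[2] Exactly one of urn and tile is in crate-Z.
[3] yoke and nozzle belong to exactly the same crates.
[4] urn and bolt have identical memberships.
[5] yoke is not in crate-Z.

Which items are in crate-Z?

crate-Z = {bolt, urn}

From (5): yoke ∉ crate-Z.
(1) (exactly one): urn ∈ crate-Z.
(2) (exactly one): tile ∉ crate-Z.
(3): nozzle matches yoke: nozzle ∉ crate-Z.
(4): bolt matches urn: bolt ∈ crate-Z.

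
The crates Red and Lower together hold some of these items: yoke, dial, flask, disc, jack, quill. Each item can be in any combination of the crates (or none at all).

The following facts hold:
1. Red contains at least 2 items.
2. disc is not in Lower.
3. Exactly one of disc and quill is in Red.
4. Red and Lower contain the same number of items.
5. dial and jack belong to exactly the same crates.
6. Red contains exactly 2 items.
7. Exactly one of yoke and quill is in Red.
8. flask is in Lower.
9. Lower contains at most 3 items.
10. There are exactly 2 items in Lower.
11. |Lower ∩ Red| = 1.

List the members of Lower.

Lower = {flask, yoke}

From (2): disc ∉ Lower.
From (8): flask ∈ Lower.
Suppose yoke ∉ Lower: no assignment then satisfies all the clues, so yoke ∈ Lower.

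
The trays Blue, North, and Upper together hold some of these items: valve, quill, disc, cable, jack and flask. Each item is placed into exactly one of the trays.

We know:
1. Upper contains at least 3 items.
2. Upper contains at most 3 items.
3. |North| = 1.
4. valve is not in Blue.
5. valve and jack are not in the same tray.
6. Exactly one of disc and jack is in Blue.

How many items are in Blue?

2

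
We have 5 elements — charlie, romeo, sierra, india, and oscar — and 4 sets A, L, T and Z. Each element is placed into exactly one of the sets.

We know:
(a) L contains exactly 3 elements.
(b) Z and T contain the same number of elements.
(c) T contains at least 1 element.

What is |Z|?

1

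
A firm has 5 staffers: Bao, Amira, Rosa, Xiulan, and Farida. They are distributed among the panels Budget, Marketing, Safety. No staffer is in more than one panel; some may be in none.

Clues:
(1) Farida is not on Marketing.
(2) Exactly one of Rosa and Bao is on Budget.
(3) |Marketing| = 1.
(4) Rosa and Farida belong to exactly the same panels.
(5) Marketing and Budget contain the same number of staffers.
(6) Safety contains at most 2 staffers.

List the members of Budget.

Budget = {Bao}

From (1): Farida ∉ Marketing.
(4): Rosa matches Farida: Rosa ∉ Marketing.
Suppose Bao ∉ Budget: no assignment then satisfies all the clues, so Bao ∈ Budget.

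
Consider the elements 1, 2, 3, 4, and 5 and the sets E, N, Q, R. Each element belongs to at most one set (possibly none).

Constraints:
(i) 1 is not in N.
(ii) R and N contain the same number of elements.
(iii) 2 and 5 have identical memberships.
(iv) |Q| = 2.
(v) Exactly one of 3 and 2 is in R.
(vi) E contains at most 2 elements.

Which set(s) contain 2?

2: Q

From (i): 1 ∉ N.
Suppose 2 ∈ E: no assignment then satisfies all the clues, so 2 ∉ E.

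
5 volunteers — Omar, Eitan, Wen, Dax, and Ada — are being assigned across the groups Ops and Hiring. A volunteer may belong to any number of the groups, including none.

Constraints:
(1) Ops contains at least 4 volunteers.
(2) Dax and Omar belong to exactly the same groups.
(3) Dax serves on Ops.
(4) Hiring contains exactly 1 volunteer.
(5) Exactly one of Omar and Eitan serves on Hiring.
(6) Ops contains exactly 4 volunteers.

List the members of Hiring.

From (3): Dax ∈ Ops.
(2): Omar matches Dax: Omar ∈ Ops.
Suppose Omar ∈ Hiring: no assignment then satisfies all the clues, so Omar ∉ Hiring.

Hiring = {Eitan}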